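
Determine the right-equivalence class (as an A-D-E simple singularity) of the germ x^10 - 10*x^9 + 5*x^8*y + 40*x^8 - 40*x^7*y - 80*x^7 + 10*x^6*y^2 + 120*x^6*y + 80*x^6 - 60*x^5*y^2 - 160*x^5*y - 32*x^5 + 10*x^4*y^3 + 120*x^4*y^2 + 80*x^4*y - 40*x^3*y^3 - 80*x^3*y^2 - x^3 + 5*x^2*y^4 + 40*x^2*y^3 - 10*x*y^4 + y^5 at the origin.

E_8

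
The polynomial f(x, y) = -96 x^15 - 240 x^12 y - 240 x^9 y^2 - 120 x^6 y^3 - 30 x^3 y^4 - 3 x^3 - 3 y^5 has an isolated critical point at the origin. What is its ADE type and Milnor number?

Type E_{8}, Milnor number mu = 8.

The Hessian of f at 0 has rank 0. Corank 2; j^3 = -3*x^3 is a perfect cube, so E-series; the 5-jet and mu = 8 give E_8.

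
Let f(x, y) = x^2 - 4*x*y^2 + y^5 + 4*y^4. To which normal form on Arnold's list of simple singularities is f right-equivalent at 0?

A4

The Hessian of f at 0 is [[2, 0], [0, 0]] with rank 1, so corank 1. A Groebner basis of the Jacobian ideal J(f) in C{x,y} is {x^2, -x/2 + y^2}; counting standard monomials gives mu = 4. Corank 1: A-series; mu = 4 gives A_4.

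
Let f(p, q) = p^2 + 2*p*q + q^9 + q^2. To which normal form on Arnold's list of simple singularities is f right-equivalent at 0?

A_{8}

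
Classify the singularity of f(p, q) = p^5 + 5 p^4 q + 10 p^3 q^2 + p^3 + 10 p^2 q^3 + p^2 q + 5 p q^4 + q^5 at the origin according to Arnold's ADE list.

D_{6}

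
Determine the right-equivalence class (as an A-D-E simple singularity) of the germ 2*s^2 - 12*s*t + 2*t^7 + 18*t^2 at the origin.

The Hessian of f at 0 is [[4, -12], [-12, 36]] with rank 1, so corank 1. A Groebner basis of the Jacobian ideal J(f) in C{s,t} is {t^6, s - 3*t}; counting standard monomials gives mu = 6. Corank 1: A-series; mu = 6 gives A_6.

A_{6}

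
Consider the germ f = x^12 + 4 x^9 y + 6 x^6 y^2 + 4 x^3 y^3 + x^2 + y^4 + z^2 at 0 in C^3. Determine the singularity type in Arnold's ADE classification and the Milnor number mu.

Type A3, Milnor number mu = 3.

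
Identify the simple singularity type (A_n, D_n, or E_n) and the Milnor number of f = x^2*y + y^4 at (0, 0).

The Hessian of f at 0 is [[0, 0], [0, 0]] with rank 0, so corank 2. A Groebner basis of the Jacobian ideal J(f) in C{x,y} is {x^3, x^2/4 + y^3, x*y}; counting standard monomials gives mu = 5. Corank 2; j^3 = x^2*y has shape L^2 M (L != M), so D-series; mu = 5 gives D_5.

Type D_{5}, Milnor number mu = 5.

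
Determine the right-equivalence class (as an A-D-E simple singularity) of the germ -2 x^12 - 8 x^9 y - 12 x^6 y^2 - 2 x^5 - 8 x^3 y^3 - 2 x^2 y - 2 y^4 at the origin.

D_{5}

The Hessian of f at 0 has rank 0. Corank 2; j^3 = -2*x^2*y has shape L^2 M (L != M), so D-series; mu = 5 gives D_5.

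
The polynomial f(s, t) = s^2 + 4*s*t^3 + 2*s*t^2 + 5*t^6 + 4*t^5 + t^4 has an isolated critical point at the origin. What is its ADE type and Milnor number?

Type A_{5}, Milnor number mu = 5.

The Hessian of f at 0 has rank 1. Corank 1: A-series; mu = 5 gives A_5.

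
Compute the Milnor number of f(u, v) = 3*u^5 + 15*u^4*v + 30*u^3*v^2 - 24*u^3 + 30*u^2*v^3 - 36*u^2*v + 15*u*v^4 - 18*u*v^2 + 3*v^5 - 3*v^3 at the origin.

The Hessian of f at 0 is [[0, 0], [0, 0]] with rank 0, so corank 2. A Groebner basis of the Jacobian ideal J(f) in C{u,v} is {v^5, u*v^3 + 5*v^4/8, u^2 + u*v + v^2/4}; counting standard monomials gives mu = 8. Corank 2; j^3 = -3*(2*u + v)^3 is a perfect cube, so E-series; the 5-jet and mu = 8 give E_8.

8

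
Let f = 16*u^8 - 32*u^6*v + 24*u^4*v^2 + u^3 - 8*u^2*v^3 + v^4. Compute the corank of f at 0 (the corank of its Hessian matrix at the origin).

Hessian at 0 has rank 0.

2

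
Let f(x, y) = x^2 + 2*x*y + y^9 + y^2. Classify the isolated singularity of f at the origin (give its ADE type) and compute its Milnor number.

Type A_8, Milnor number mu = 8.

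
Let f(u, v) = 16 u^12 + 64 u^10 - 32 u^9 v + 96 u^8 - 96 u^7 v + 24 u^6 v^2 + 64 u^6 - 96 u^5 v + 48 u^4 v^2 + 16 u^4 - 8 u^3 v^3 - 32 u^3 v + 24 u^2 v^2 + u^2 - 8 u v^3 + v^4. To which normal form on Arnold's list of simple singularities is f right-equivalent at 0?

A_{3}

The Hessian of f at 0 is [[2, 0], [0, 0]] with rank 1, so corank 1. A Groebner basis of the Jacobian ideal J(f) in C{u,v} is {v^3, u}; counting standard monomials gives mu = 3. Corank 1: A-series; mu = 3 gives A_3.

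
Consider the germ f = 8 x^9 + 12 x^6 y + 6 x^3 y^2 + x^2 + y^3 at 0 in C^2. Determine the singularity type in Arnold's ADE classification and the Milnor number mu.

The Hessian of f at 0 has rank 1. Corank 1: A-series; mu = 2 gives A_2.

Type A2, Milnor number mu = 2.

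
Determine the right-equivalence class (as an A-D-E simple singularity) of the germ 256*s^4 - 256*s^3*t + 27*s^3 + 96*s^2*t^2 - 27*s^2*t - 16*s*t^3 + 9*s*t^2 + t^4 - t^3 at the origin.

E_{6}

The Hessian of f at 0 is [[0, 0], [0, 0]] with rank 0, so corank 2. A Groebner basis of the Jacobian ideal J(f) in C{s,t} is {t^4, s*t^2 - 11*t^3/36, s^2 - 2*s*t/3 + t^2/9}; counting standard monomials gives mu = 6. Corank 2; j^3 = (3*s - t)^3 is a perfect cube, so E-series; the 4-jet and mu = 6 give E_6.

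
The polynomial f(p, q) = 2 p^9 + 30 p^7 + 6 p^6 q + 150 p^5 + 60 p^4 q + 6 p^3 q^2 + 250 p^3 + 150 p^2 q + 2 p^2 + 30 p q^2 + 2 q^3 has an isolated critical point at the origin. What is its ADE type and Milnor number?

Type A_{2}, Milnor number mu = 2.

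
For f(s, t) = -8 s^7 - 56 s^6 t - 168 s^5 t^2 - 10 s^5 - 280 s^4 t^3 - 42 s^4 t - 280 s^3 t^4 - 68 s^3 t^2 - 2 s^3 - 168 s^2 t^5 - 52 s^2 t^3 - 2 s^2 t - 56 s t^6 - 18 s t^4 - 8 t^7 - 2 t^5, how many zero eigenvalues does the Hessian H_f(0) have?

2

Hessian at 0 has rank 0.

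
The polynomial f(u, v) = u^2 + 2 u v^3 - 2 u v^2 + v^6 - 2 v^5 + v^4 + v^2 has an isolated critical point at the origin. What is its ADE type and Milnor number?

The Hessian of f at 0 has rank 2. Corank 0: nondegenerate Morse point, so A_1.

Type A_{1}, Milnor number mu = 1.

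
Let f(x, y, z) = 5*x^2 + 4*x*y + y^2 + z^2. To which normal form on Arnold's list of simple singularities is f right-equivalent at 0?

The Hessian of f at 0 is [[10, 4, 0], [4, 2, 0], [0, 0, 2]] with rank 3, so corank 0. A Groebner basis of the Jacobian ideal J(f) in C{x,y,z} is {x, y, z}; counting standard monomials gives mu = 1. Corank 0: nondegenerate Morse point, so A_1.

A_{1}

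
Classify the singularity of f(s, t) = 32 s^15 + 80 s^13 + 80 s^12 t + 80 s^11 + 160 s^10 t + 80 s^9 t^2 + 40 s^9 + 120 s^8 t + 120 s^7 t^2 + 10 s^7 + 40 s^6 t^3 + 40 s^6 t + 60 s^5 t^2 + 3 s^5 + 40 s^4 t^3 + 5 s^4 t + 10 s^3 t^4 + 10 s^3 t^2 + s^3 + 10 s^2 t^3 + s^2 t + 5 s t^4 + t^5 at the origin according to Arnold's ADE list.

D_6

The Hessian of f at 0 has rank 0. Corank 2; j^3 = s^2*(s + t) has shape L^2 M (L != M), so D-series; mu = 6 gives D_6.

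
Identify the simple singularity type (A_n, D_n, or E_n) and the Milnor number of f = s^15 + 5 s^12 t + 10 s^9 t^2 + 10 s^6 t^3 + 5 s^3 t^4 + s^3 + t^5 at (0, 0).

The Hessian of f at 0 has rank 0. Corank 2; j^3 = s^3 is a perfect cube, so E-series; the 5-jet and mu = 8 give E_8.

Type E8, Milnor number mu = 8.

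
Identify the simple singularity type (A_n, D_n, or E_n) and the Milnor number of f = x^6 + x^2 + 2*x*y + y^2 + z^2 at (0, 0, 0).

Type A_5, Milnor number mu = 5.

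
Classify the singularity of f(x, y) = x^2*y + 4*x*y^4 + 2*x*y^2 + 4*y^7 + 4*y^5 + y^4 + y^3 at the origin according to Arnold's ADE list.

D5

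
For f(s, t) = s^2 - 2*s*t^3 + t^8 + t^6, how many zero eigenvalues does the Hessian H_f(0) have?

The Hessian at 0 is [[2, 0], [0, 0]] of rank 1; hence corank 1.

1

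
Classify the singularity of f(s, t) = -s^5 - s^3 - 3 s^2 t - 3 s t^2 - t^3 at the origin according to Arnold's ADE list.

The Hessian of f at 0 has rank 0. Corank 2; j^3 = -(s + t)^3 is a perfect cube, so E-series; the 5-jet and mu = 8 give E_8.

E_{8}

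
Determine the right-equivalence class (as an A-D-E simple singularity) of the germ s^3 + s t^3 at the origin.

E7

The Hessian of f at 0 has rank 0. Corank 2; j^3 = s^3 is a perfect cube, so E-series; the 4-jet and mu = 7 give E_7.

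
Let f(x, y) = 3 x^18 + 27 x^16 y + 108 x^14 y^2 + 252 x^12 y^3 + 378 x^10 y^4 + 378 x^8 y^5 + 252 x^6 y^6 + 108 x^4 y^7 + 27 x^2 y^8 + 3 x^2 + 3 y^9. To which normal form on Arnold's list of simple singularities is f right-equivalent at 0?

A_8

The Hessian of f at 0 is [[6, 0], [0, 0]] with rank 1, so corank 1. A Groebner basis of the Jacobian ideal J(f) in C{x,y} is {y^8, x}; counting standard monomials gives mu = 8. Corank 1: A-series; mu = 8 gives A_8.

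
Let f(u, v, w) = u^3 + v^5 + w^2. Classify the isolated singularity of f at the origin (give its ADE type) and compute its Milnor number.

Type E_8, Milnor number mu = 8.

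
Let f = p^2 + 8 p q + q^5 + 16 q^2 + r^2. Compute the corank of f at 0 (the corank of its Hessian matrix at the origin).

The Hessian at 0 is [[2, 8, 0], [8, 32, 0], [0, 0, 2]] of rank 2; hence corank 1.

1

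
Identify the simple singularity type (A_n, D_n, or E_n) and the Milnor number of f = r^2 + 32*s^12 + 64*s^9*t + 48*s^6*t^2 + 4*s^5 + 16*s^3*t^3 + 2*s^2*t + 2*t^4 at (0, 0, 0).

Type D_5, Milnor number mu = 5.

The Hessian of f at 0 has rank 1. Corank 2; j^3 = 2*s^2*t has shape L^2 M (L != M), so D-series; mu = 5 gives D_5.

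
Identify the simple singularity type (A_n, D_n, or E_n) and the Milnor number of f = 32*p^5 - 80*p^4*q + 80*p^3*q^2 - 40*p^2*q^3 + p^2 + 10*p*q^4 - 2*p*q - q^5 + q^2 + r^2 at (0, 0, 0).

Type A_4, Milnor number mu = 4.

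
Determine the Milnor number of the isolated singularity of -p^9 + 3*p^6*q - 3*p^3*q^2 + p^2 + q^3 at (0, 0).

2

The Hessian of f at 0 has rank 1. Corank 1: A-series; mu = 2 gives A_2.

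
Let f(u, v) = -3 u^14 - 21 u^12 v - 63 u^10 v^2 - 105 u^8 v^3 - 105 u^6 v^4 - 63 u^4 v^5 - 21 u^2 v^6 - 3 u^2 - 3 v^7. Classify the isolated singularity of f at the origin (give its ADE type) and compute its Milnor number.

Type A_{6}, Milnor number mu = 6.

The Hessian of f at 0 has rank 1. Corank 1: A-series; mu = 6 gives A_6.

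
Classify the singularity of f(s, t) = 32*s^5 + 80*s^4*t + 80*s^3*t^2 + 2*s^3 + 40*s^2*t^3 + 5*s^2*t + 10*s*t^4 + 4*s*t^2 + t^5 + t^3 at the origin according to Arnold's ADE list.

The Hessian of f at 0 is [[0, 0], [0, 0]] with rank 0, so corank 2. A Groebner basis of the Jacobian ideal J(f) in C{s,t} is {s*t/10 + t^4 + t^2/10, s*t^2 + t^3, s^2 + 3*s*t/2 + t^2/2}; counting standard monomials gives mu = 6. Corank 2; j^3 = (s + t)^2*(2*s + t) has shape L^2 M (L != M), so D-series; mu = 6 gives D_6.

D6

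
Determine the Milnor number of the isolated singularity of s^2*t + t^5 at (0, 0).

6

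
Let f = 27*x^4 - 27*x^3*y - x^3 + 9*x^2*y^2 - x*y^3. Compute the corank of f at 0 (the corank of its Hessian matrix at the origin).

2

The Hessian at 0 is [[0, 0], [0, 0]] of rank 0; hence corank 2.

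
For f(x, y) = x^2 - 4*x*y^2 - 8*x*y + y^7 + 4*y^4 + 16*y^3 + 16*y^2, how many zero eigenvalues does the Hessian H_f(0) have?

1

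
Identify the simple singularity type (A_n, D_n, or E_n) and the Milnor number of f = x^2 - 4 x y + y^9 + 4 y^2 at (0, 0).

Type A_8, Milnor number mu = 8.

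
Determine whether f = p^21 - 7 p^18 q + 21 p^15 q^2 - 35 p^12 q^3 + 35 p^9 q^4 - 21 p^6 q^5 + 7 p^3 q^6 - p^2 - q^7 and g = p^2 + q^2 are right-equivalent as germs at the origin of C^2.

The Hessian of f at 0 is [[-2, 0], [0, 0]] with rank 1, so corank 1. A Groebner basis of the Jacobian ideal J(f) in C{p,q} is {q^6, p}; counting standard monomials gives mu = 6. Corank 1: A-series; mu = 6 gives A_6. The Hessian of g at 0 is [[2, 0], [0, 2]] with rank 2, so corank 0. A Groebner basis of the Jacobian ideal J(g) in C{p,q} is {p, q}; counting standard monomials gives mu = 1. Corank 0: nondegenerate Morse point, so A_1. f is A_6 but g is A_1, hence not right-equivalent.

No.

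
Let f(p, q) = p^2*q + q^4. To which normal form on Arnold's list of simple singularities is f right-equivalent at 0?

The Hessian of f at 0 has rank 0. Corank 2; j^3 = p^2*q has shape L^2 M (L != M), so D-series; mu = 5 gives D_5.

D_{5}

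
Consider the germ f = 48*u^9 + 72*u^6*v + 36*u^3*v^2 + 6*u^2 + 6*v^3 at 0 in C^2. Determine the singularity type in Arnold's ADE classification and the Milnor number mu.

The Hessian of f at 0 has rank 1. Corank 1: A-series; mu = 2 gives A_2.

Type A2, Milnor number mu = 2.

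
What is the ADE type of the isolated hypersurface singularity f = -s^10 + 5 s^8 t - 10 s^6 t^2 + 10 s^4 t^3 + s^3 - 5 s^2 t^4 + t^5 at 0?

E_{8}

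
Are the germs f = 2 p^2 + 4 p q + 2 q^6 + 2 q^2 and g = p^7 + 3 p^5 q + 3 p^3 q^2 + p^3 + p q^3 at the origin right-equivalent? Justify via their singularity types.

No.

The Hessian of f at 0 has rank 1. Corank 1: A-series; mu = 5 gives A_5. The Hessian of g at 0 has rank 0. Corank 2; j^3 = p^3 is a perfect cube, so E-series; the 4-jet and mu = 7 give E_7. f is A_5 but g is E_7, hence not right-equivalent.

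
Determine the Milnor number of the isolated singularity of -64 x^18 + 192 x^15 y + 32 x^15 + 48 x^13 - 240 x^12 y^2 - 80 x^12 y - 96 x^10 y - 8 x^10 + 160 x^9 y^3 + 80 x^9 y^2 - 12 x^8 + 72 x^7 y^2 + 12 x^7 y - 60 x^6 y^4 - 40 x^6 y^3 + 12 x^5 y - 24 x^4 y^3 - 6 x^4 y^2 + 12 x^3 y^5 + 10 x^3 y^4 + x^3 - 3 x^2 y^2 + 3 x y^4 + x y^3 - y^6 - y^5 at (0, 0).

The Hessian of f at 0 has rank 0. Corank 2; j^3 = x^3 is a perfect cube, so E-series; the 4-jet and mu = 7 give E_7.

7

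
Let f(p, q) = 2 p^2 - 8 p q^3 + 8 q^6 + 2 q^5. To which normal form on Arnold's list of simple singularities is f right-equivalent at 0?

The Hessian of f at 0 is [[4, 0], [0, 0]] with rank 1, so corank 1. A Groebner basis of the Jacobian ideal J(f) in C{p,q} is {-p/2 + q^3, p^2, p*q}; counting standard monomials gives mu = 4. Corank 1: A-series; mu = 4 gives A_4.

A4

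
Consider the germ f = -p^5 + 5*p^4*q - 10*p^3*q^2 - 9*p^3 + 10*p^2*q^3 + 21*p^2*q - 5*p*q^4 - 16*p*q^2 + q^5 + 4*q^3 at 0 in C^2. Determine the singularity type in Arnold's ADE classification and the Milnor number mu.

Type D_6, Milnor number mu = 6.

The Hessian of f at 0 has rank 0. Corank 2; j^3 = -(p - q)*(3*p - 2*q)^2 has shape L^2 M (L != M), so D-series; mu = 6 gives D_6.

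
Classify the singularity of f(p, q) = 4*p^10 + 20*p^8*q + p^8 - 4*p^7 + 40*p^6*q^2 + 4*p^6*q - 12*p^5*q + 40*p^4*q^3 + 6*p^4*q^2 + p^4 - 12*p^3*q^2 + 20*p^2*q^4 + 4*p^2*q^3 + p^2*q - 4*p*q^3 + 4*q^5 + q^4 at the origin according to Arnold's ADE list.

The Hessian of f at 0 is [[0, 0], [0, 0]] with rank 0, so corank 2. A Groebner basis of the Jacobian ideal J(f) in C{p,q} is {p*q^2, -p*q/2 + q^3, p^2 + 2*p*q}; counting standard monomials gives mu = 5. Corank 2; j^3 = p^2*q has shape L^2 M (L != M), so D-series; mu = 5 gives D_5.

D_{5}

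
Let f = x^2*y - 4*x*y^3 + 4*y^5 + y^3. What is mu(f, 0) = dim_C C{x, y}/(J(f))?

4

The Hessian of f at 0 has rank 0. Corank 2; j^3 = y*(x^2 + y^2) splits into three distinct lines over C (the quadratic factor has nonzero discriminant), so D_4.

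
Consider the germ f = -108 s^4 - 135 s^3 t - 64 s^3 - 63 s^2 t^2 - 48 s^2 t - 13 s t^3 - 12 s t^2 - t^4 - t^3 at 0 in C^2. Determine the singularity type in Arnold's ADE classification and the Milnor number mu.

Type E_7, Milnor number mu = 7.

The Hessian of f at 0 has rank 0. Corank 2; j^3 = -(4*s + t)^3 is a perfect cube, so E-series; the 4-jet and mu = 7 give E_7.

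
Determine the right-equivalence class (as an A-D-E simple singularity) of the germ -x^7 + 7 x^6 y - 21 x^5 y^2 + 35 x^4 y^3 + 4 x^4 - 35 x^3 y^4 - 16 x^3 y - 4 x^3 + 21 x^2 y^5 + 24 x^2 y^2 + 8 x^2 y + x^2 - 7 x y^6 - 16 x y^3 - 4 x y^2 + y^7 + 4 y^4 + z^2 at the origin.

A_6

The Hessian of f at 0 is [[2, 0, 0], [0, 0, 0], [0, 0, 2]] with rank 2, so corank 1. A Groebner basis of the Jacobian ideal J(f) in C{x,y,z} is {7*x*y/6 + 5*x/24 + y^4 - 2*y^3/3 - 5*y^2/12, x*y^2 + 2*x*y/3 + x/12 - 2*y^3/3 - y^2/6, x^2 - 2*x*y - x/2 + y^2, z}; counting standard monomials gives mu = 6. Corank 1: A-series; mu = 6 gives A_6.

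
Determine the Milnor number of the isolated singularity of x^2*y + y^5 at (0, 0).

The Hessian of f at 0 is [[0, 0], [0, 0]] with rank 0, so corank 2. A Groebner basis of the Jacobian ideal J(f) in C{x,y} is {x^2/5 + y^4, x^3, x*y}; counting standard monomials gives mu = 6. Corank 2; j^3 = x^2*y has shape L^2 M (L != M), so D-series; mu = 6 gives D_6.

6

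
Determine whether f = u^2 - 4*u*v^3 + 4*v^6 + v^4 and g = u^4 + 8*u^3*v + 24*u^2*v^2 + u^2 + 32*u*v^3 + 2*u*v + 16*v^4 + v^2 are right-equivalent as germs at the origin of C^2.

The Hessian of f at 0 is [[2, 0], [0, 0]] with rank 1, so corank 1. A Groebner basis of the Jacobian ideal J(f) in C{u,v} is {v^3, u}; counting standard monomials gives mu = 3. Corank 1: A-series; mu = 3 gives A_3. The Hessian of g at 0 is [[2, 2], [2, 2]] with rank 1, so corank 1. A Groebner basis of the Jacobian ideal J(g) in C{u,v} is {v^3, u + v}; counting standard monomials gives mu = 3. Corank 1: A-series; mu = 3 gives A_3. Both have type A_3, hence right-equivalent.

Yes.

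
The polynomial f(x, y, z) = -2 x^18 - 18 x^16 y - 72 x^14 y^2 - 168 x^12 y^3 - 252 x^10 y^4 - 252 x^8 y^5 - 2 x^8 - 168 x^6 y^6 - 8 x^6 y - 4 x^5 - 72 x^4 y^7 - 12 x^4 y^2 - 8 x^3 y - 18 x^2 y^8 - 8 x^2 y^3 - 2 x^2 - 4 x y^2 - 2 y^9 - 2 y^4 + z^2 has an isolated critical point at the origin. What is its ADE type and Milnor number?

The Hessian of f at 0 has rank 2. Corank 1: A-series; mu = 8 gives A_8.

Type A_{8}, Milnor number mu = 8.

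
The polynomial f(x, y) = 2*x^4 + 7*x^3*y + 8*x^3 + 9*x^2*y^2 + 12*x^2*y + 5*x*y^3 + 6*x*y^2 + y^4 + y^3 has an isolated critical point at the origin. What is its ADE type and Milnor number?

Type E_{7}, Milnor number mu = 7.

The Hessian of f at 0 is [[0, 0], [0, 0]] with rank 0, so corank 2. A Groebner basis of the Jacobian ideal J(f) in C{x,y} is {768*x^2 + 768*x*y + y^4 + 8*y^3 + 192*y^2, x^3 + 36*x^2 + 36*x*y + y^3/2 + 9*y^2, x^2*y - 40*x^2 - 40*x*y - 2*y^3/3 - 10*y^2, 32*x^2 + x*y^2 + 32*x*y + 5*y^3/6 + 8*y^2}; counting standard monomials gives mu = 7. Corank 2; j^3 = (2*x + y)^3 is a perfect cube, so E-series; the 4-jet and mu = 7 give E_7.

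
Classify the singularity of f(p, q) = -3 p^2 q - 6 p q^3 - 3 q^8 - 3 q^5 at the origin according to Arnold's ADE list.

D_9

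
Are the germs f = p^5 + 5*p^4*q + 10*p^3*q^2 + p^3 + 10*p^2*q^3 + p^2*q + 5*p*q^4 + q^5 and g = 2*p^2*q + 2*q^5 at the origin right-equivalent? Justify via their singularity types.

The Hessian of f at 0 has rank 0. Corank 2; j^3 = p^2*(p + q) has shape L^2 M (L != M), so D-series; mu = 6 gives D_6. The Hessian of g at 0 has rank 0. Corank 2; j^3 = 2*p^2*q has shape L^2 M (L != M), so D-series; mu = 6 gives D_6. Both have type D_6, hence right-equivalent.

Yes.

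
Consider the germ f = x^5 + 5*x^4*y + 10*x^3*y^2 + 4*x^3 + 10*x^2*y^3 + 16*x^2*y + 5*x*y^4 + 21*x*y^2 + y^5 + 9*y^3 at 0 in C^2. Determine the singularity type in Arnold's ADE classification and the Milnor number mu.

The Hessian of f at 0 is [[0, 0], [0, 0]] with rank 0, so corank 2. A Groebner basis of the Jacobian ideal J(f) in C{x,y} is {32*x*y/5 + y^4 + 48*y^2/5, x*y^2 + 3*y^3/2, x^2 + 5*x*y/2 + 3*y^2/2}; counting standard monomials gives mu = 6. Corank 2; j^3 = (x + y)*(2*x + 3*y)^2 has shape L^2 M (L != M), so D-series; mu = 6 gives D_6.

Type D6, Milnor number mu = 6.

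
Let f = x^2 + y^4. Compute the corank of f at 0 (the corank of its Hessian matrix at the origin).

The Hessian at 0 is [[2, 0], [0, 0]] of rank 1; hence corank 1.

1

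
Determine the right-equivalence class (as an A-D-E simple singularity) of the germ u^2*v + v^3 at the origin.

The Hessian of f at 0 has rank 0. Corank 2; j^3 = v*(u^2 + v^2) splits into three distinct lines over C (the quadratic factor has nonzero discriminant), so D_4.

D_{4}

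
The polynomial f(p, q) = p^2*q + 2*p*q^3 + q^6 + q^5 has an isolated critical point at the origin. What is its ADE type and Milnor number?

The Hessian of f at 0 has rank 0. Corank 2; j^3 = p^2*q has shape L^2 M (L != M), so D-series; mu = 7 gives D_7.

Type D7, Milnor number mu = 7.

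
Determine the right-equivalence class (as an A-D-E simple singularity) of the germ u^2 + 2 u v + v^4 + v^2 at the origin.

The Hessian of f at 0 is [[2, 2], [2, 2]] with rank 1, so corank 1. A Groebner basis of the Jacobian ideal J(f) in C{u,v} is {v^3, u + v}; counting standard monomials gives mu = 3. Corank 1: A-series; mu = 3 gives A_3.

A3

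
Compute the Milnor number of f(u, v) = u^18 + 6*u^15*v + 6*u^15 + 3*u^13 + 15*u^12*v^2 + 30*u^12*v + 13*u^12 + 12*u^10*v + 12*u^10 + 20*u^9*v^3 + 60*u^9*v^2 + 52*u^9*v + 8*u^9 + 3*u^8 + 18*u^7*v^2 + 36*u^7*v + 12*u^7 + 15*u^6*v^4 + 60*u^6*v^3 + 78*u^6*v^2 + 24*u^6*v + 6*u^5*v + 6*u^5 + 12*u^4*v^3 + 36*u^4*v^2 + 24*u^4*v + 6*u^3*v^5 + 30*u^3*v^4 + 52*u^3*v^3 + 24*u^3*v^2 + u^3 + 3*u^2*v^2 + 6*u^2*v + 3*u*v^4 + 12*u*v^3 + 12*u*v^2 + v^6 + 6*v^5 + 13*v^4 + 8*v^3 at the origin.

The Hessian of f at 0 has rank 0. Corank 2; j^3 = (u + 2*v)^3 is a perfect cube, so E-series; the 4-jet and mu = 6 give E_6.

6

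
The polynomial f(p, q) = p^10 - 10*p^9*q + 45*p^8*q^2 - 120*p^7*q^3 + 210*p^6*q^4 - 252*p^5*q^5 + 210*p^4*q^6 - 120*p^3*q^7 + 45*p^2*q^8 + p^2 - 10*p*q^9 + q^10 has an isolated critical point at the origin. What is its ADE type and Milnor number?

The Hessian of f at 0 has rank 1. Corank 1: A-series; mu = 9 gives A_9.

Type A_{9}, Milnor number mu = 9.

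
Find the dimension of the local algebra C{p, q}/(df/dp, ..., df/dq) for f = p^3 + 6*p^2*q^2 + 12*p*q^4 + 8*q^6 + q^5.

8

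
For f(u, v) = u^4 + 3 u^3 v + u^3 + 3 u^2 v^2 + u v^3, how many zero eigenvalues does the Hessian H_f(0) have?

2

Hessian at 0 has rank 0.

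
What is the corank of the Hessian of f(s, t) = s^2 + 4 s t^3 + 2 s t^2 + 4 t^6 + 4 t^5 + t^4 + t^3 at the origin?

1

Hessian at 0 has rank 1.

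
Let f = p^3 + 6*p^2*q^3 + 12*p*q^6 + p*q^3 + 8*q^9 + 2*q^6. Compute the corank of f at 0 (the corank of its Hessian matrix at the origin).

2

The Hessian at 0 is [[0, 0], [0, 0]] of rank 0; hence corank 2.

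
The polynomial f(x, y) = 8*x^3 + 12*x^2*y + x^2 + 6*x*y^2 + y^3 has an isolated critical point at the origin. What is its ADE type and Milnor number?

The Hessian of f at 0 has rank 1. Corank 1: A-series; mu = 2 gives A_2.

Type A2, Milnor number mu = 2.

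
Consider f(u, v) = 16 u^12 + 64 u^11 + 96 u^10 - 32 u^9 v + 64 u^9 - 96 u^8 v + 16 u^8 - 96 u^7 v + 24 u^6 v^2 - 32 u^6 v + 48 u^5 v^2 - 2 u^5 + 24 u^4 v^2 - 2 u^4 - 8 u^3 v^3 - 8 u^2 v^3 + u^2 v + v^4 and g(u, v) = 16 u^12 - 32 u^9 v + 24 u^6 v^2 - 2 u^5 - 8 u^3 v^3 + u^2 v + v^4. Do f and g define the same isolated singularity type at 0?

Yes.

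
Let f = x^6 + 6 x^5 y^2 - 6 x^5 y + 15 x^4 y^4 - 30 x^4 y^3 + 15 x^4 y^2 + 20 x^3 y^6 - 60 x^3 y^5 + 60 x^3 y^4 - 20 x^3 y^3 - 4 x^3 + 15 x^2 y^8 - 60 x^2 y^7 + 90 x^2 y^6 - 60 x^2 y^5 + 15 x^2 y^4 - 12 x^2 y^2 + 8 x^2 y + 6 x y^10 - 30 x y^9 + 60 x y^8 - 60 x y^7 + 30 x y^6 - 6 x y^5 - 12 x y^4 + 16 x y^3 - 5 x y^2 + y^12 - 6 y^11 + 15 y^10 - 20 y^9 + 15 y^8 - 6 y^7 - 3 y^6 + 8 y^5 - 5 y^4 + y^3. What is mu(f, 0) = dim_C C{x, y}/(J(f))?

7

The Hessian of f at 0 is [[0, 0], [0, 0]] with rank 0, so corank 2. A Groebner basis of the Jacobian ideal J(f) in C{x,y} is {-x^2 + 3*x*y/2 + y^4 + y^3/2 - y^2/2, x^3 + 3*x^2/4 + 119*x*y/8 + 31*y^3/2 - 61*y^2/8, x^2*y + x^2 + 55*x*y/6 + 119*y^3/12 - 29*y^2/6, x^2 + x*y^2 - 3*x*y/2 - y^3 + y^2/2}; counting standard monomials gives mu = 7. Corank 2; j^3 = -(x - y)*(2*x - y)^2 has shape L^2 M (L != M), so D-series; mu = 7 gives D_7.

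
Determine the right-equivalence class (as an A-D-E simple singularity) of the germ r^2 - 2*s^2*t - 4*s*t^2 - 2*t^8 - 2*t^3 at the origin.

The Hessian of f at 0 is [[0, 0, 0], [0, 0, 0], [0, 0, 2]] with rank 1, so corank 2. A Groebner basis of the Jacobian ideal J(f) in C{s,t,r} is {s^2/8 + t^7 - t^2/8, s^3 + t^3, s*t + t^2, r}; counting standard monomials gives mu = 9. Corank 2; j^3 = -2*t*(s + t)^2 has shape L^2 M (L != M), so D-series; mu = 9 gives D_9.

D9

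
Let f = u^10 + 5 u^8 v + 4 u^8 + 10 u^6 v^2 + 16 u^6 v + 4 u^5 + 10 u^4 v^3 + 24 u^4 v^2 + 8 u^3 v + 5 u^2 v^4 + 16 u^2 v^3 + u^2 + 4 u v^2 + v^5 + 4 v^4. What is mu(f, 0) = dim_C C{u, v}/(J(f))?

4

The Hessian of f at 0 is [[2, 0], [0, 0]] with rank 1, so corank 1. A Groebner basis of the Jacobian ideal J(f) in C{u,v} is {u^2, u/2 + v^2}; counting standard monomials gives mu = 4. Corank 1: A-series; mu = 4 gives A_4.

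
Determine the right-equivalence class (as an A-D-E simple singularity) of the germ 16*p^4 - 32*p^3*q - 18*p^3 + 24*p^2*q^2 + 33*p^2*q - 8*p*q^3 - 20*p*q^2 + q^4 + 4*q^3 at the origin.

D5

The Hessian of f at 0 is [[0, 0], [0, 0]] with rank 0, so corank 2. A Groebner basis of the Jacobian ideal J(f) in C{p,q} is {p*q^2 + 27*p*q/4 - 9*q^2/2, 81*p*q/8 + q^3 - 27*q^2/4, p^2 - 7*p*q/6 + q^2/3}; counting standard monomials gives mu = 5. Corank 2; j^3 = -(2*p - q)*(3*p - 2*q)^2 has shape L^2 M (L != M), so D-series; mu = 5 gives D_5.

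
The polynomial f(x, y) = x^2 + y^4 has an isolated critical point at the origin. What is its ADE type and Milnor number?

Type A_3, Milnor number mu = 3.

The Hessian of f at 0 has rank 1. Corank 1: A-series; mu = 3 gives A_3.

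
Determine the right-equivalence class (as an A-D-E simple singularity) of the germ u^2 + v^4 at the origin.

The Hessian of f at 0 has rank 1. Corank 1: A-series; mu = 3 gives A_3.

A3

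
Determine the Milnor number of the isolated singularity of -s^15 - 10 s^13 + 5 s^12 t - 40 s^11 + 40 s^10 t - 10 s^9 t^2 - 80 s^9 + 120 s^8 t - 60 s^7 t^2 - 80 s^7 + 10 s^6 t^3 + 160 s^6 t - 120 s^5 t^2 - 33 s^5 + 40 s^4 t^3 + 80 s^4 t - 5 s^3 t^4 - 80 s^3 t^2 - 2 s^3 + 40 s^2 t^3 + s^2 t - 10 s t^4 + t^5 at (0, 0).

The Hessian of f at 0 is [[0, 0], [0, 0]] with rank 0, so corank 2. A Groebner basis of the Jacobian ideal J(f) in C{s,t} is {s*t/10 + t^4, s*t^2, s^2 - s*t/2}; counting standard monomials gives mu = 6. Corank 2; j^3 = -s^2*(2*s - t) has shape L^2 M (L != M), so D-series; mu = 6 gives D_6.

6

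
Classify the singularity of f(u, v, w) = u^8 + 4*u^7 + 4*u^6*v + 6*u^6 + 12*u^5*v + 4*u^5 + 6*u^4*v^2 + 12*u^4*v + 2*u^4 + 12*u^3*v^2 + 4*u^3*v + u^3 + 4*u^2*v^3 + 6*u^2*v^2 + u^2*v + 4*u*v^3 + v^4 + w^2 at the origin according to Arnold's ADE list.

D_{5}

The Hessian of f at 0 has rank 1. Corank 2; j^3 = u^2*(u + v) has shape L^2 M (L != M), so D-series; mu = 5 gives D_5.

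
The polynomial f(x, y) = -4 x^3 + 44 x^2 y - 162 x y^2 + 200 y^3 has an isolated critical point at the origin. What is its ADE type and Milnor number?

Type D4, Milnor number mu = 4.

The Hessian of f at 0 is [[0, 0], [0, 0]] with rank 0, so corank 2. A Groebner basis of the Jacobian ideal J(f) in C{x,y} is {y^3, x^2 - 39*y^2/2, x*y - 9*y^2/2}; counting standard monomials gives mu = 4. Corank 2; j^3 = -2*(x - 4*y)*(2*x^2 - 14*x*y + 25*y^2) splits into three distinct lines over C (the quadratic factor has nonzero discriminant), so D_4.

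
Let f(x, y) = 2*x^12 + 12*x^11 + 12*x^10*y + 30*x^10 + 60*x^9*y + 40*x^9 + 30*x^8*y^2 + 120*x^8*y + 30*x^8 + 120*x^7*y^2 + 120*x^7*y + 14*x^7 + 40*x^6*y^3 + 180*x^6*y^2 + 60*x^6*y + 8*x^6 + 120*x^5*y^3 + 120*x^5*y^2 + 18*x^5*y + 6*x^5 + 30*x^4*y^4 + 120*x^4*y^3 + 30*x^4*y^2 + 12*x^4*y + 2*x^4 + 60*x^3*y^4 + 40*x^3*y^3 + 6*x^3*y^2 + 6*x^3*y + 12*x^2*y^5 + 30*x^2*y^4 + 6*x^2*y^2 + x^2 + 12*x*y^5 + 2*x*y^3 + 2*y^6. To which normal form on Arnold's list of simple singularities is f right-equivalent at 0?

The Hessian of f at 0 has rank 1. Corank 1: A-series; mu = 5 gives A_5.

A5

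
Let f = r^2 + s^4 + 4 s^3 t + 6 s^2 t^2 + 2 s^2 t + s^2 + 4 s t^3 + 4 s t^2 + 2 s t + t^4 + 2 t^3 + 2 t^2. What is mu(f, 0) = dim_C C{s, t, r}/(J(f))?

The Hessian of f at 0 has rank 3. Corank 0: nondegenerate Morse point, so A_1.

1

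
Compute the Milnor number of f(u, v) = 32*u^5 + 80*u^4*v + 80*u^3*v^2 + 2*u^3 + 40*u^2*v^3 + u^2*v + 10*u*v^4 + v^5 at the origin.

The Hessian of f at 0 has rank 0. Corank 2; j^3 = u^2*(2*u + v) has shape L^2 M (L != M), so D-series; mu = 6 gives D_6.

6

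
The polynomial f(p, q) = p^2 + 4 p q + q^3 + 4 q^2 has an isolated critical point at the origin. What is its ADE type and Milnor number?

The Hessian of f at 0 has rank 1. Corank 1: A-series; mu = 2 gives A_2.

Type A2, Milnor number mu = 2.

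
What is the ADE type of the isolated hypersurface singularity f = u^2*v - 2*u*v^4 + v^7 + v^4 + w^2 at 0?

The Hessian of f at 0 is [[0, 0, 0], [0, 0, 0], [0, 0, 2]] with rank 1, so corank 2. A Groebner basis of the Jacobian ideal J(f) in C{u,v,w} is {u^3, u^2/4 + v^3, u*v, w}; counting standard monomials gives mu = 5. Corank 2; j^3 = u^2*v has shape L^2 M (L != M), so D-series; mu = 5 gives D_5.

D5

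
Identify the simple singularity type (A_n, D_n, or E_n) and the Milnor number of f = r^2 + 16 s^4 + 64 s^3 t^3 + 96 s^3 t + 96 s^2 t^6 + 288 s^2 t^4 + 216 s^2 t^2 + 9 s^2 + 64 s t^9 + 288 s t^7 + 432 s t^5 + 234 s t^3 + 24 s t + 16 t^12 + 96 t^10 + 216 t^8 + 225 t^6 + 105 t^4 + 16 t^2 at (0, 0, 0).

The Hessian of f at 0 has rank 2. Corank 1: A-series; mu = 3 gives A_3.

Type A3, Milnor number mu = 3.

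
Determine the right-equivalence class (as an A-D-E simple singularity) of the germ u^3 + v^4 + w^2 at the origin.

E6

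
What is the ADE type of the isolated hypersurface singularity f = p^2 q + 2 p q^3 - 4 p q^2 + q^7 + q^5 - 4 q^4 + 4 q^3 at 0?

D_8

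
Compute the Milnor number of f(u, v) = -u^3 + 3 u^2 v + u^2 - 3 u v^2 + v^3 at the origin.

2

The Hessian of f at 0 has rank 1. Corank 1: A-series; mu = 2 gives A_2.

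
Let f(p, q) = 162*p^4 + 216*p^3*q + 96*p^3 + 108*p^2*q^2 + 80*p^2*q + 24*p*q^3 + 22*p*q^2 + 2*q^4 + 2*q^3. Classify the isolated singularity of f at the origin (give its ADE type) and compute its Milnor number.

The Hessian of f at 0 is [[0, 0], [0, 0]] with rank 0, so corank 2. A Groebner basis of the Jacobian ideal J(f) in C{p,q} is {p*q^2 + 16*p*q/3 + 4*q^2/3, -64*p*q/3 + q^3 - 16*q^2/3, p^2 + 7*p*q/12 + q^2/12}; counting standard monomials gives mu = 5. Corank 2; j^3 = 2*(3*p + q)*(4*p + q)^2 has shape L^2 M (L != M), so D-series; mu = 5 gives D_5.

Type D_5, Milnor number mu = 5.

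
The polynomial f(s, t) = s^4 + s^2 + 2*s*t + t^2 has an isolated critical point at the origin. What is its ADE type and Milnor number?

The Hessian of f at 0 is [[2, 2], [2, 2]] with rank 1, so corank 1. A Groebner basis of the Jacobian ideal J(f) in C{s,t} is {t^3, s + t}; counting standard monomials gives mu = 3. Corank 1: A-series; mu = 3 gives A_3.

Type A3, Milnor number mu = 3.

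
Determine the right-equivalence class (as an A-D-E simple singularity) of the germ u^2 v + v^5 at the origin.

D_6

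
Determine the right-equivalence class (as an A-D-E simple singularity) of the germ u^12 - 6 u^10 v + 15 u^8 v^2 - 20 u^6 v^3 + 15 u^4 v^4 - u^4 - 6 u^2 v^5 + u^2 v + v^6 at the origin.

D_{7}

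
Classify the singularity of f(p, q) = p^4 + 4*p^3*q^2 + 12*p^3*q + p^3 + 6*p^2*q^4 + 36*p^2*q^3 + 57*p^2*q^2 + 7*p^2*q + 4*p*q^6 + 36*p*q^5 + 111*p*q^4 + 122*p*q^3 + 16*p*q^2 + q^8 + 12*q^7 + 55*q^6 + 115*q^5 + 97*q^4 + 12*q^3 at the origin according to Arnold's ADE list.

D_5

The Hessian of f at 0 is [[0, 0], [0, 0]] with rank 0, so corank 2. A Groebner basis of the Jacobian ideal J(f) in C{p,q} is {p*q^2 + 2*p*q/3 + 4*q^2/3, -p*q/3 + q^3 - 2*q^2/3, p^2 + 16*p*q/3 + 20*q^2/3}; counting standard monomials gives mu = 5. Corank 2; j^3 = (p + 2*q)^2*(p + 3*q) has shape L^2 M (L != M), so D-series; mu = 5 gives D_5.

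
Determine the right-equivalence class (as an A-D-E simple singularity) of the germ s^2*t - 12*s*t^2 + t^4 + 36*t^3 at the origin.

D_5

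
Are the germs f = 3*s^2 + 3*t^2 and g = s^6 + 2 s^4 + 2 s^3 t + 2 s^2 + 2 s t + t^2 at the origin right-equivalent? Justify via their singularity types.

The Hessian of f at 0 has rank 2. Corank 0: nondegenerate Morse point, so A_1. The Hessian of g at 0 has rank 2. Corank 0: nondegenerate Morse point, so A_1. Both have type A_1, hence right-equivalent.

Yes.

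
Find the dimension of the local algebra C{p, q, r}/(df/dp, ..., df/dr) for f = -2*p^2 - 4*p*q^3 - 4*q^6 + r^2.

5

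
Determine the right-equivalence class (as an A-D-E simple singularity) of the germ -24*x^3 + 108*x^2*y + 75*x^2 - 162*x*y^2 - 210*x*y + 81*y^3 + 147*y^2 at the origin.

The Hessian of f at 0 is [[150, -210], [-210, 294]] with rank 1, so corank 1. A Groebner basis of the Jacobian ideal J(f) in C{x,y} is {y^2, x - 7*y/5}; counting standard monomials gives mu = 2. Corank 1: A-series; mu = 2 gives A_2.

A2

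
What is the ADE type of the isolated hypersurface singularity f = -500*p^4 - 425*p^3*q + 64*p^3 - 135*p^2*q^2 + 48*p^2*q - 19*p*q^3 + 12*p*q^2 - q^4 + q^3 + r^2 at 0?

The Hessian of f at 0 is [[0, 0, 0], [0, 0, 0], [0, 0, 2]] with rank 1, so corank 2. A Groebner basis of the Jacobian ideal J(f) in C{p,q,r} is {196608*p^2/25 + 98304*p*q/25 + q^4 + 64*q^3/25 + 12288*q^2/25, p^3 - 432*p^2/25 - 216*p*q/25 + q^3/100 - 27*q^2/25, p^2*q + 1216*p^2/25 + 608*p*q/25 - 7*q^3/150 + 76*q^2/25, -512*p^2/5 + p*q^2 - 256*p*q/5 + 13*q^3/60 - 32*q^2/5, r}; counting standard monomials gives mu = 7. Corank 2; j^3 = (4*p + q)^3 is a perfect cube, so E-series; the 4-jet and mu = 7 give E_7.

E7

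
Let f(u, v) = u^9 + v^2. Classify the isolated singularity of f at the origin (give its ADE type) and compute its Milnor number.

Type A_{8}, Milnor number mu = 8.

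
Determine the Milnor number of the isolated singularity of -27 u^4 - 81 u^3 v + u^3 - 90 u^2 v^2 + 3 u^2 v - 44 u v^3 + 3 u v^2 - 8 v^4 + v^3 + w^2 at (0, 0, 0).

The Hessian of f at 0 is [[0, 0, 0], [0, 0, 0], [0, 0, 2]] with rank 1, so corank 2. A Groebner basis of the Jacobian ideal J(f) in C{u,v,w} is {u^2/3 + 2*u*v/3 + v^4 + v^3/9 + v^2/3, u^3 - 5*u^2/3 - 10*u*v/3 + 4*v^3/9 - 5*v^2/3, u^2*v + 11*u^2/9 + 22*u*v/9 - 16*v^3/27 + 11*v^2/9, -2*u^2/3 + u*v^2 - 4*u*v/3 + 7*v^3/9 - 2*v^2/3, w}; counting standard monomials gives mu = 7. Corank 2; j^3 = (u + v)^3 is a perfect cube, so E-series; the 4-jet and mu = 7 give E_7.

7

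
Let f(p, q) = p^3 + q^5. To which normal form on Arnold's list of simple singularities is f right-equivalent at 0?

The Hessian of f at 0 is [[0, 0], [0, 0]] with rank 0, so corank 2. A Groebner basis of the Jacobian ideal J(f) in C{p,q} is {q^4, p^2}; counting standard monomials gives mu = 8. Corank 2; j^3 = p^3 is a perfect cube, so E-series; the 5-jet and mu = 8 give E_8.

E_{8}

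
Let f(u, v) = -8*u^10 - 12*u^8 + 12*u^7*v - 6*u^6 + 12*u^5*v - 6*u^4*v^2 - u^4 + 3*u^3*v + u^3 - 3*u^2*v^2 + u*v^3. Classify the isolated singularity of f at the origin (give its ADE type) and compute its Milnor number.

Type E7, Milnor number mu = 7.

The Hessian of f at 0 has rank 0. Corank 2; j^3 = u^3 is a perfect cube, so E-series; the 4-jet and mu = 7 give E_7.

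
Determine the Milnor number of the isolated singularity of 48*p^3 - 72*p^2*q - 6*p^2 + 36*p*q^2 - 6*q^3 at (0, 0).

2

The Hessian of f at 0 is [[-12, 0], [0, 0]] with rank 1, so corank 1. A Groebner basis of the Jacobian ideal J(f) in C{p,q} is {q^2, p}; counting standard monomials gives mu = 2. Corank 1: A-series; mu = 2 gives A_2.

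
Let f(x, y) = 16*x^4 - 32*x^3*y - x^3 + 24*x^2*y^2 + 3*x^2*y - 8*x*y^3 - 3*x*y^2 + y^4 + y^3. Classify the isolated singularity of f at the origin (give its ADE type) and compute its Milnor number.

Type E_6, Milnor number mu = 6.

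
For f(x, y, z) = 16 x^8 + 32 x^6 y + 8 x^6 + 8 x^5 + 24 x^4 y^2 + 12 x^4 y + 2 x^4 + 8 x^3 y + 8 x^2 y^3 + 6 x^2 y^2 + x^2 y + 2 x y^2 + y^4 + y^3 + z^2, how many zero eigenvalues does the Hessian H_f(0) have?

The Hessian at 0 is [[0, 0, 0], [0, 0, 0], [0, 0, 2]] of rank 1; hence corank 2.

2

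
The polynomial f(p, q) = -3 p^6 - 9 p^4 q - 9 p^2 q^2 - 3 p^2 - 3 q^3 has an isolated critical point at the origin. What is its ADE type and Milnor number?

The Hessian of f at 0 has rank 1. Corank 1: A-series; mu = 2 gives A_2.

Type A2, Milnor number mu = 2.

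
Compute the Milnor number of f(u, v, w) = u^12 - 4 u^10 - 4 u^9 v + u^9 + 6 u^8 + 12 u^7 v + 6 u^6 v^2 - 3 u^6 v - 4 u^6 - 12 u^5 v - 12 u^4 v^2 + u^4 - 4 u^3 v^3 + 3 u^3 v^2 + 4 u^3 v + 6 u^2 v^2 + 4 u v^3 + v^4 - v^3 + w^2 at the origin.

The Hessian of f at 0 has rank 1. Corank 2; j^3 = -v^3 is a perfect cube, so E-series; the 4-jet and mu = 6 give E_6.

6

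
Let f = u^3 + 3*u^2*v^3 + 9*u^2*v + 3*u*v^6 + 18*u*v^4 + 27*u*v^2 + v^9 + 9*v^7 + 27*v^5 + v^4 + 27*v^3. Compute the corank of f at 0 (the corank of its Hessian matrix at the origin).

The Hessian at 0 is [[0, 0], [0, 0]] of rank 0; hence corank 2.

2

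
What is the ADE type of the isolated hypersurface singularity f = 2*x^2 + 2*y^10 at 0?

The Hessian of f at 0 is [[4, 0], [0, 0]] with rank 1, so corank 1. A Groebner basis of the Jacobian ideal J(f) in C{x,y} is {y^9, x}; counting standard monomials gives mu = 9. Corank 1: A-series; mu = 9 gives A_9.

A9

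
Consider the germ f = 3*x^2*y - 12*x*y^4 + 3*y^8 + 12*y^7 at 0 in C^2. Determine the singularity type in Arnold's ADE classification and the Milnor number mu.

The Hessian of f at 0 has rank 0. Corank 2; j^3 = 3*x^2*y has shape L^2 M (L != M), so D-series; mu = 9 gives D_9.

Type D_{9}, Milnor number mu = 9.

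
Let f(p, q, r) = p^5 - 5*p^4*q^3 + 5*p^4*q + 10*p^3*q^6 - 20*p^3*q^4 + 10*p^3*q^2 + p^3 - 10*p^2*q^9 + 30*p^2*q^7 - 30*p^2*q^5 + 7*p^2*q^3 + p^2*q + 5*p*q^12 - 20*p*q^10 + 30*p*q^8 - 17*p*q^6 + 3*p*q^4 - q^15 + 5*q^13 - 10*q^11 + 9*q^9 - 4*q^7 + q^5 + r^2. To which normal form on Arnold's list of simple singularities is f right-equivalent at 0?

D6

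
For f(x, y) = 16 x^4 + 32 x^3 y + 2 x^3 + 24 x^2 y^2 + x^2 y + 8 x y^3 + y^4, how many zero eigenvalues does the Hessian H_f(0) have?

2

Hessian at 0 has rank 0.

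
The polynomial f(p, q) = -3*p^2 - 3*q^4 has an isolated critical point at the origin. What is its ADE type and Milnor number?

Type A_3, Milnor number mu = 3.

The Hessian of f at 0 has rank 1. Corank 1: A-series; mu = 3 gives A_3.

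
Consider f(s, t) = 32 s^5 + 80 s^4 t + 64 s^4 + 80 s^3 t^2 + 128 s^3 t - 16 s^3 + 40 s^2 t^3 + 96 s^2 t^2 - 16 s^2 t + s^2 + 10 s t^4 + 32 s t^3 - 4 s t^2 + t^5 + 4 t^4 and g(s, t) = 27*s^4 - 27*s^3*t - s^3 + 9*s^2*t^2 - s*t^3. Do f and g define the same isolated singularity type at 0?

No.

The Hessian of f at 0 is [[2, 0], [0, 0]] with rank 1, so corank 1. A Groebner basis of the Jacobian ideal J(f) in C{s,t} is {-s/16 + t^3 + t^2/8, s^2, s*t - s/8 + t^2/4}; counting standard monomials gives mu = 4. Corank 1: A-series; mu = 4 gives A_4. The Hessian of g at 0 is [[0, 0], [0, 0]] with rank 0, so corank 2. A Groebner basis of the Jacobian ideal J(g) in C{s,t} is {s^2/3 + t^4 + t^3/9, s^3, s^2*t - s^2/9 - t^3/27, -2*s^2/3 + s*t^2 - 2*t^3/9}; counting standard monomials gives mu = 7. Corank 2; j^3 = -s^3 is a perfect cube, so E-series; the 4-jet and mu = 7 give E_7. f is A_4 but g is E_7, hence not right-equivalent.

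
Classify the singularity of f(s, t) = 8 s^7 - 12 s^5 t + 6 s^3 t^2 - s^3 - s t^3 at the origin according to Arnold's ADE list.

The Hessian of f at 0 is [[0, 0], [0, 0]] with rank 0, so corank 2. A Groebner basis of the Jacobian ideal J(f) in C{s,t} is {s^3, s*t^2, 3*s^2 + t^3}; counting standard monomials gives mu = 7. Corank 2; j^3 = -s^3 is a perfect cube, so E-series; the 4-jet and mu = 7 give E_7.

E_{7}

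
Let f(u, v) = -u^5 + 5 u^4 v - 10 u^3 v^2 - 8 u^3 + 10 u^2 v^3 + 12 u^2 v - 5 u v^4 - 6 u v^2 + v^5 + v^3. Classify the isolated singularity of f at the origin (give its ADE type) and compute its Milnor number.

The Hessian of f at 0 has rank 0. Corank 2; j^3 = -(2*u - v)^3 is a perfect cube, so E-series; the 5-jet and mu = 8 give E_8.

Type E_{8}, Milnor number mu = 8.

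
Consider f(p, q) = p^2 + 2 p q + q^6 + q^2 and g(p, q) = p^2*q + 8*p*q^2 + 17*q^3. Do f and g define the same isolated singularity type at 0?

The Hessian of f at 0 is [[2, 2], [2, 2]] with rank 1, so corank 1. A Groebner basis of the Jacobian ideal J(f) in C{p,q} is {q^5, p + q}; counting standard monomials gives mu = 5. Corank 1: A-series; mu = 5 gives A_5. The Hessian of g at 0 is [[0, 0], [0, 0]] with rank 0, so corank 2. A Groebner basis of the Jacobian ideal J(g) in C{p,q} is {q^3, p^2 - 13*q^2, p*q + 4*q^2}; counting standard monomials gives mu = 4. Corank 2; j^3 = q*(p^2 + 8*p*q + 17*q^2) splits into three distinct lines over C (the quadratic factor has nonzero discriminant), so D_4. f is A_5 but g is D_4, hence not right-equivalent.

No.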